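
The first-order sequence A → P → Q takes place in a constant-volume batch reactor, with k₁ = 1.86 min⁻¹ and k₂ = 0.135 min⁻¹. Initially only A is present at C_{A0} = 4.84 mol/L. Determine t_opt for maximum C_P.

The intermediate peaks when r₁ = r₂, i.e. k₁e^(−k₁t) = k₂e^(−k₂t), giving t_opt = ln(k₂/k₁)/(k₂−k₁).
= ln(0.135/1.86)/(0.135−1.86) = ln(0.07258)/-1.725 = -2.623/-1.725 = 1.52 min.

1.52 min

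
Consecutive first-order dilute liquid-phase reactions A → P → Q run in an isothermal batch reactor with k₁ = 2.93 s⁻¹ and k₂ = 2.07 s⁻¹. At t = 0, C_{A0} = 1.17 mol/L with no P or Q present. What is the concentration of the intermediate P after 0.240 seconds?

For first-order series with pure A initially, C_P(t) = k₁C_{A0}/(k₂−k₁)·(e^(−k₁t) − e^(−k₂t)).
e^(−k₁t) = e^(−2.93×0.240) = e^(−0.7032) = 0.4950; e^(−k₂t) = e^(−0.4968) = 0.6085.
C_P = 2.93×1.17/(2.07−2.93) × (0.4950−0.6085) = (-3.986)×(-0.1135) = 0.4523 mol/L.

0.452 mol/L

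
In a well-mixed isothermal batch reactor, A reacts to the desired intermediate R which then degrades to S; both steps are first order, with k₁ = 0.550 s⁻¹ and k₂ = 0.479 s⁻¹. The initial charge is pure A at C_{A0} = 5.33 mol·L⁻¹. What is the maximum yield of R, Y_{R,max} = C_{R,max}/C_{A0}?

At the optimum, C_{R,max}/C_{A0} = (k₁/k₂)^[k₂/(k₂−k₁)].
= (0.550/0.479)^(0.479/(0.479−0.550)) = (1.148)^(-6.746) = 0.3936.

0.394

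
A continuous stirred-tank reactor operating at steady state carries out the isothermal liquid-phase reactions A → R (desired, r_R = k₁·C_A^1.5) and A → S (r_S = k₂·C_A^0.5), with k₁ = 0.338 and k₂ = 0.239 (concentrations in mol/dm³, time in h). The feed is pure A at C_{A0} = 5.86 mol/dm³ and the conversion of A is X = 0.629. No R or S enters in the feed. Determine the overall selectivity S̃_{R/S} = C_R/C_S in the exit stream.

3.07

Exit C_A = C_{A0}(1−X) = 5.86×0.371 = 2.174 mol/dm³.
In a CSTR the entire volume is at exit conditions, so r_R = 0.338×2.174^1.5 = 1.083 and r_S = 0.239×2.174^0.5 = 0.3524.
Overall selectivity = C_R/C_S = r_Rτ/(r_Sτ) = r_R/r_S = 3.07.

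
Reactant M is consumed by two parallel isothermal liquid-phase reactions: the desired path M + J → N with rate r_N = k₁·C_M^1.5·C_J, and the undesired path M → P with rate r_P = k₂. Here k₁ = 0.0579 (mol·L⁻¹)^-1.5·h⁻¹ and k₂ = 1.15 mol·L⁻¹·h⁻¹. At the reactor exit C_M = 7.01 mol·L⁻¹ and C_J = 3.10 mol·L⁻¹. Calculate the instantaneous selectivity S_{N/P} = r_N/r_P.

2.90

S_{N/P} = r_N/r_P = (k₁·C_M^1.5·C_J)/(k₂) = (k₁/k₂)·C_M^1.5·C_J.
= (0.0579×7.010^1.5×3.100) / (1.15) = 3.331/1.150 = 2.90.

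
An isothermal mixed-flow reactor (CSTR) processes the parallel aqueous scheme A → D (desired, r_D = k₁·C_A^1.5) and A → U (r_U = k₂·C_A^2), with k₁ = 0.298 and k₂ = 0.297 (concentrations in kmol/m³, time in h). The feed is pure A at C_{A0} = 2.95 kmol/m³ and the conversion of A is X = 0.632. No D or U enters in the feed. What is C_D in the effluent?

0.915 kmol/m³

Exit C_A = C_{A0}(1−X) = 2.95×0.368 = 1.086 kmol/m³.
In a CSTR the entire volume is at exit conditions, so r_D = 0.298×1.086^1.5 = 0.3371 and r_U = 0.297×1.086^2 = 0.3500.
Fraction of consumed A going to D: r_D/(r_D+r_U) = 0.4906.
C_D = 0.4906·C_{A0}·X = 0.4906×2.95×0.632 = 0.915 kmol/m³.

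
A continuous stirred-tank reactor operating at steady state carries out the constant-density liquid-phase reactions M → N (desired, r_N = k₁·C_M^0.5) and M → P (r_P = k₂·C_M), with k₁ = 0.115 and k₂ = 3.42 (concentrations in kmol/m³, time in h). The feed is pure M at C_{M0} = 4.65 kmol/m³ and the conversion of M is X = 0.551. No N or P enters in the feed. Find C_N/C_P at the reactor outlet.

0.0233

Exit C_M = C_{M0}(1−X) = 4.65×0.449 = 2.088 kmol/m³.
In a CSTR the entire volume is at exit conditions, so r_N = 0.115×2.088^0.5 = 0.1662 and r_P = 3.42×2.088 = 7.140.
Overall selectivity = C_N/C_P = r_Nτ/(r_Pτ) = r_N/r_P = 0.0233.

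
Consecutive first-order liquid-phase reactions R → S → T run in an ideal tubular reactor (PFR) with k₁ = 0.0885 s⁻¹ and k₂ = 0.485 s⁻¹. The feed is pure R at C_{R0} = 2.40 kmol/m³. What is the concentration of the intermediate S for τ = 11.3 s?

For first-order series with pure R initially, C_S(τ) = k₁C_{R0}/(k₂−k₁)·(e^(−k₁τ) − e^(−k₂τ)).
e^(−k₁τ) = e^(−0.0885×11.3) = e^(−1.000) = 0.3679; e^(−k₂τ) = e^(−5.481) = 0.004167.
C_S = 0.0885×2.40/(0.485−0.0885) × (0.3679−0.004167) = 0.5357×0.3637 = 0.1948 kmol/m³.

0.195 kmol/m³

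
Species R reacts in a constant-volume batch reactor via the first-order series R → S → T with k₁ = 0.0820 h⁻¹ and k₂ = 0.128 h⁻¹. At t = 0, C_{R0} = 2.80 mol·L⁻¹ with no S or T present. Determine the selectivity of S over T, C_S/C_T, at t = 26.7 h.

For first-order series with pure R initially, C_S(t) = k₁C_{R0}/(k₂−k₁)·(e^(−k₁t) − e^(−k₂t)).
e^(−k₁t) = e^(−0.0820×26.7) = e^(−2.189) = 0.1120; e^(−k₂t) = e^(−3.418) = 0.03279.
C_S = 0.0820×2.80/(0.128−0.0820) × (0.1120−0.03279) = 4.991×0.07919 = 0.3953 mol·L⁻¹.
C_R = C_{R0}e^(−k₁t) = 0.3136 mol·L⁻¹, so C_T = C_{R0}−C_R−C_S = 2.091 mol·L⁻¹; C_S/C_T = 0.189.

0.189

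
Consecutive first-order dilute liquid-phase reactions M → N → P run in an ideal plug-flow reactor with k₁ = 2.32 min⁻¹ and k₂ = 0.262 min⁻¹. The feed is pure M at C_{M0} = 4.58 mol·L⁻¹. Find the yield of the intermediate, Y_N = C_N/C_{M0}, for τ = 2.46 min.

0.588

For first-order series with pure M initially, C_N(τ) = k₁C_{M0}/(k₂−k₁)·(e^(−k₁τ) − e^(−k₂τ)).
e^(−k₁τ) = e^(−2.32×2.46) = e^(−5.707) = 0.003322; e^(−k₂τ) = e^(−0.6445) = 0.5249.
C_N = 2.32×4.58/(0.262−2.32) × (0.003322−0.5249) = (-5.163)×(-0.5216) = 2.693 mol·L⁻¹.
Y_N = C_N/C_{M0} = 2.693/4.58 = 0.588.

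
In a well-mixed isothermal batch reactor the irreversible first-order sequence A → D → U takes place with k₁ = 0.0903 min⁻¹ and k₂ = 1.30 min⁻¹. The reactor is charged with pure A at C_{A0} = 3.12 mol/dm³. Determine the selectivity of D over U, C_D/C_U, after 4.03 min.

The intermediate concentration in a first-order A→B→C sequence is C_D = k₁C_{A0}(e^(−k₁t) − e^(−k₂t))/(k₂−k₁).
e^(−k₁t) = e^(−0.0903×4.03) = e^(−0.3639) = 0.6950; e^(−k₂t) = e^(−5.239) = 0.005306.
C_D = 0.0903×3.12/(1.30−0.0903) × (0.6950−0.005306) = 0.2329×0.6896 = 0.1606 mol/dm³.
C_A = C_{A0}e^(−k₁t) = 2.168 mol/dm³, so C_U = C_{A0}−C_A−C_D = 0.7911 mol/dm³; C_D/C_U = 0.203.

0.203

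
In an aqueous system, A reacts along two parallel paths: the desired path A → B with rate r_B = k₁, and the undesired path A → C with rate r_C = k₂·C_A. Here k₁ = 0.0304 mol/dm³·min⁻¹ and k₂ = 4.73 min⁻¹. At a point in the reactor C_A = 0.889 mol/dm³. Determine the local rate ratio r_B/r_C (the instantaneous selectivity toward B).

S_{B/C} = r_B/r_C = (k₁)/(k₂·C_A) = (k₁/k₂)·C_A⁻¹.
= (0.0304) / (4.73×0.8890) = 0.03040/4.205 = 0.00723.
The undesired path is higher order in A, so low C_A (CSTR or dilute feed) favours B.

0.00723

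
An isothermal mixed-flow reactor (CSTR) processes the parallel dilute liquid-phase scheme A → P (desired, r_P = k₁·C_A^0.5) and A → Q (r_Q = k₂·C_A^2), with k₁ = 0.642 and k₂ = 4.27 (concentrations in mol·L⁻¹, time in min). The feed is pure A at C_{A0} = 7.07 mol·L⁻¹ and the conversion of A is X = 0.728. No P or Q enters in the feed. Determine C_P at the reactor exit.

0.275 mol·L⁻¹

Exit C_A = C_{A0}(1−X) = 7.07×0.272 = 1.923 mol·L⁻¹.
Rates in a CSTR are evaluated at the outlet concentration: r_P = 0.642×1.923^0.5 = 0.8903, r_Q = 4.27×1.923^2 = 15.79.
Fraction of consumed A going to P: r_P/(r_P+r_Q) = 0.05337.
C_P = 0.05337·C_{A0}·X = 0.05337×7.07×0.728 = 0.275 mol·L⁻¹.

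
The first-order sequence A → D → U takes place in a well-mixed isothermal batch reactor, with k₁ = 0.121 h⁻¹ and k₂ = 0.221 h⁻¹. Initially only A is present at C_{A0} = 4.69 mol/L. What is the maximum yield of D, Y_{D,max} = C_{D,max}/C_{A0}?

0.264

At the optimum, C_{D,max}/C_{A0} = (k₁/k₂)^[k₂/(k₂−k₁)].
= (0.121/0.221)^(0.221/(0.221−0.121)) = (0.5475)^(2.210) = 0.2641.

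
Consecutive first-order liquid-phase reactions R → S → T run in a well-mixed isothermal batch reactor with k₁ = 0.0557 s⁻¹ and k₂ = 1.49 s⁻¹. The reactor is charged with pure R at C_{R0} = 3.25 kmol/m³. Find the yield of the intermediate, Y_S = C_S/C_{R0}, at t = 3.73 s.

The intermediate concentration in a first-order A→B→C sequence is C_S = k₁C_{R0}(e^(−k₁t) − e^(−k₂t))/(k₂−k₁).
e^(−k₁t) = e^(−0.0557×3.73) = e^(−0.2078) = 0.8124; e^(−k₂t) = e^(−5.558) = 0.003858.
C_S = 0.0557×3.25/(1.49−0.0557) × (0.8124−0.003858) = 0.1262×0.8085 = 0.1020 kmol/m³.
Y_S = C_S/C_{R0} = 0.1020/3.25 = 0.0314.

0.0314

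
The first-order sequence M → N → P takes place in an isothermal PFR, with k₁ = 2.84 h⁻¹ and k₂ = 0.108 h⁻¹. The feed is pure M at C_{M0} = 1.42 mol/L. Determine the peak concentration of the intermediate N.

1.25 mol/L

For a first-order series the maximum intermediate yield is C_{N,max}/C_{M0} = (k₁/k₂)^[k₂/(k₂−k₁)].
= (2.84/0.108)^(0.108/(0.108−2.84)) = (26.30)^(-0.03953) = 0.8788.
C_{N,max} = 0.8788×1.42 = 1.25 mol/L.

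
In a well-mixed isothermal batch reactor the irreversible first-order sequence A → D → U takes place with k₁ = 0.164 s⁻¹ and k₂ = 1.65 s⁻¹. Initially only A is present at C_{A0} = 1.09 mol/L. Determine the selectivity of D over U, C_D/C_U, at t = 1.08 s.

For first-order series with pure A initially, C_D(t) = k₁C_{A0}/(k₂−k₁)·(e^(−k₁t) − e^(−k₂t)).
e^(−k₁t) = e^(−0.164×1.08) = e^(−0.1771) = 0.8377; e^(−k₂t) = e^(−1.782) = 0.1683.
C_D = 0.164×1.09/(1.65−0.164) × (0.8377−0.1683) = 0.1203×0.6694 = 0.08052 mol/L.
C_A = C_{A0}e^(−k₁t) = 0.9131 mol/L, so C_U = C_{A0}−C_A−C_D = 0.09641 mol/L; C_D/C_U = 0.835.

0.835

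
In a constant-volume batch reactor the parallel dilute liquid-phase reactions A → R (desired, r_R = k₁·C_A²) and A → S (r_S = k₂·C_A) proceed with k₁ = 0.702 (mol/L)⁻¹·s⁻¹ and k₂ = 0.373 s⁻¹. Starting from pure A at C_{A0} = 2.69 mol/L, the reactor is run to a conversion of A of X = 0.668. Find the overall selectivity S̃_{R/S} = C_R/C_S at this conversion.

C_A = C_{A0}(1−X) = 0.8931 mol/L.
Along a PFR/batch, dC_S/dC_A = −r_S/(r_R+r_S) = −k₂/(k₂+k₁·C_A).
Integrating from C_{A0} to C_A: C_S = (0.373/0.702)·ln[(0.373+0.702·2.69)/(0.373+0.702·0.893)] = 0.5313·ln(2.261/0.9999) = 0.4336 mol/L.
Then C_R = (C_{A0}−C_A) − C_S = 1.797 − 0.4336 = 1.363 mol/L.
S̃_{R/S} = C_R/C_S = 1.363/0.4336 = 3.14.

3.14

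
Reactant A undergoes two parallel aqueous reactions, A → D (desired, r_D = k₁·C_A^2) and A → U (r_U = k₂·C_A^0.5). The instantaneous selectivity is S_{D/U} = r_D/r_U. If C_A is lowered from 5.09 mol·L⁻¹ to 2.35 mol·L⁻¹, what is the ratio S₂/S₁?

S_{D/U} = (k₁/k₂)·C_A^1.5, so S₂/S₁ = (C_{A,2}/C_{A,1})^1.5.
= (2.35/5.09)^1.5 = (0.4617)^1.5 = 0.314.

0.314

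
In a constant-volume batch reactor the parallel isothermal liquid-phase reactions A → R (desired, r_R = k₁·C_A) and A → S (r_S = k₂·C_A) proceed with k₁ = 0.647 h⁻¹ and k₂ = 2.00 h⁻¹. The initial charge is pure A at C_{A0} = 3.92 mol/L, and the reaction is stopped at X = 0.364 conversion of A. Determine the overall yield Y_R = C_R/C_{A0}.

C_A = C_{A0}(1−X) = 2.493 mol/L.
Both paths are first order in A, so the instantaneous fraction to R is constant: dC_R/d(−C_A) = k₁/(k₁+k₂) = 0.2444.
C_R = 0.2444·(C_{A0}−C_A) = 0.2444×1.427 = 0.349 mol/L.
Y_R = C_R/C_{A0} = 0.3488/3.92 = 0.0890.

0.0890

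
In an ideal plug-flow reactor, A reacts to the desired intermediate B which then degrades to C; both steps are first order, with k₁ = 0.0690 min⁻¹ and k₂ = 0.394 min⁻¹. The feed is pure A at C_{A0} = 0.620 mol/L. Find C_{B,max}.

Evaluating C_B at τ_opt = ln(k₂/k₁)/(k₂−k₁) gives C_{B,max}/C_{A0} = (k₁/k₂)^[k₂/(k₂−k₁)].
= (0.0690/0.394)^(0.394/(0.394−0.0690)) = (0.1751)^(1.212) = 0.1210.
C_{B,max} = 0.1210×0.620 = 0.0750 mol/L.

0.0750 mol/L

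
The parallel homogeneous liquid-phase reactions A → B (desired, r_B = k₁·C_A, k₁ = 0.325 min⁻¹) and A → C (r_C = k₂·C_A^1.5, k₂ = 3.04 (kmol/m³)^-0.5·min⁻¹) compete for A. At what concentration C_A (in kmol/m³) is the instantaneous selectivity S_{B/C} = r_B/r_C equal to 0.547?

0.0382 kmol/m³

S_{B/C} = (k₁/k₂)·C_A^-0.5 ⇒ C_A = (S·k₂/k₁)^(-2).
= (0.547×3.04/0.325)^(-2) = (5.117)^(-2) = 0.0382 kmol/m³.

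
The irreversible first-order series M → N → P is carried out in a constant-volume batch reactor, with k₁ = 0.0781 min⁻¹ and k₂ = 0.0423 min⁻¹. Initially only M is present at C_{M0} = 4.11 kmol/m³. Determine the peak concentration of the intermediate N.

1.99 kmol/m³

For a first-order series the maximum intermediate yield is C_{N,max}/C_{M0} = (k₁/k₂)^[k₂/(k₂−k₁)].
= (0.0781/0.0423)^(0.0423/(0.0423−0.0781)) = (1.846)^(-1.182) = 0.4845.
C_{N,max} = 0.4845×4.11 = 1.99 kmol/m³.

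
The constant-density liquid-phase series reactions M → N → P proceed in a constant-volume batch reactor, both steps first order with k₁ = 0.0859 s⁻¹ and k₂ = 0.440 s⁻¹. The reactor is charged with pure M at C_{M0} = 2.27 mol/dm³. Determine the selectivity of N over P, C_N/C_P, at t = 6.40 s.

0.422

Solving the coupled first-order balances gives C_N(t) = [k₁/(k₂−k₁)]·C_{M0}·(e^(−k₁t) − e^(−k₂t)).
e^(−k₁t) = e^(−0.0859×6.40) = e^(−0.5498) = 0.5771; e^(−k₂t) = e^(−2.816) = 0.05984.
C_N = 0.0859×2.27/(0.440−0.0859) × (0.5771−0.05984) = 0.5507×0.5172 = 0.2848 mol/dm³.
C_M = C_{M0}e^(−k₁t) = 1.310 mol/dm³, so C_P = C_{M0}−C_M−C_N = 0.6752 mol/dm³; C_N/C_P = 0.422.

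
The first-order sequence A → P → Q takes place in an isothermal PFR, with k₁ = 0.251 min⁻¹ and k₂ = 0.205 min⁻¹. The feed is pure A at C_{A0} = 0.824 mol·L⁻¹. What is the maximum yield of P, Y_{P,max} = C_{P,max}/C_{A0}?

0.406

For a first-order series the maximum intermediate yield is C_{P,max}/C_{A0} = (k₁/k₂)^[k₂/(k₂−k₁)].
= (0.251/0.205)^(0.205/(0.205−0.251)) = (1.224)^(-4.457) = 0.4057.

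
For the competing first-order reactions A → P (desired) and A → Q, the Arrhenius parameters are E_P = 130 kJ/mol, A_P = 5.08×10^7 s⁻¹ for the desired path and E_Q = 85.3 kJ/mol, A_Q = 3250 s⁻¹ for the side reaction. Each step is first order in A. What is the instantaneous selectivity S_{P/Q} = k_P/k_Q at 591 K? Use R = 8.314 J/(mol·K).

1.75

With equal orders, S_{P/Q} = k_P/k_Q = (A_P/A_Q)·exp[(E_Q−E_P)/(RT)].
(E_Q−E_P)/(RT) = (85.3−130)×10³/(8.314×591) = -44700/4914 = -9.097.
k_P/k_Q = (5.08×10^7/3250)·exp(-9.097) = 15631 × 1.120×10^-4 = 1.75.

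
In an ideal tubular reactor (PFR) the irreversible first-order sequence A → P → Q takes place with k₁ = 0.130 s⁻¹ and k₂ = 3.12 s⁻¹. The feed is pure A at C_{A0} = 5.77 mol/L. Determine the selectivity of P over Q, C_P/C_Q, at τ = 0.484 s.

1.05

For first-order series with pure A initially, C_P(τ) = k₁C_{A0}/(k₂−k₁)·(e^(−k₁τ) − e^(−k₂τ)).
e^(−k₁τ) = e^(−0.130×0.484) = e^(−0.06292) = 0.9390; e^(−k₂τ) = e^(−1.510) = 0.2209.
C_P = 0.130×5.77/(3.12−0.130) × (0.9390−0.2209) = 0.2509×0.7181 = 0.1802 mol/L.
C_A = C_{A0}e^(−k₁τ) = 5.418 mol/L, so C_Q = C_{A0}−C_A−C_P = 0.1717 mol/L; C_P/C_Q = 1.05.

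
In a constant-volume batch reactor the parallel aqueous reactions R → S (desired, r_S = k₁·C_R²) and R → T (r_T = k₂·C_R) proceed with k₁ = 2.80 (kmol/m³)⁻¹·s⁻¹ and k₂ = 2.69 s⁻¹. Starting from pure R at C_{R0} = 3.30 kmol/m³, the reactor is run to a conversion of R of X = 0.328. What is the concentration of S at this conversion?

0.801 kmol/m³

C_R = C_{R0}(1−X) = 2.218 kmol/m³.
Along a PFR/batch, dC_T/dC_R = −r_T/(r_S+r_T) = −k₂/(k₂+k₁·C_R).
Integrating from C_{R0} to C_R: C_T = (2.69/2.80)·ln[(2.69+2.80·3.30)/(2.69+2.80·2.22)] = 0.9607·ln(11.93/8.899) = 0.2816 kmol/m³.
Then C_S = (C_{R0}−C_R) − C_T = 1.082 − 0.2816 = 0.8008 kmol/m³.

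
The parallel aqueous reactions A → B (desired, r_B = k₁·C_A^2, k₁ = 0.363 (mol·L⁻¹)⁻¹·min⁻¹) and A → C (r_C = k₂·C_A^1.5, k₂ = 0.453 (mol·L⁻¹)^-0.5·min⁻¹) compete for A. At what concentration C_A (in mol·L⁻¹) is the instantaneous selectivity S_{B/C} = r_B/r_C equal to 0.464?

0.335 mol·L⁻¹

S_{B/C} = (k₁/k₂)·C_A^0.5 ⇒ C_A = (S·k₂/k₁)^(2).
= (0.464×0.453/0.363)^(2) = (0.5790)^(2) = 0.335 mol·L⁻¹.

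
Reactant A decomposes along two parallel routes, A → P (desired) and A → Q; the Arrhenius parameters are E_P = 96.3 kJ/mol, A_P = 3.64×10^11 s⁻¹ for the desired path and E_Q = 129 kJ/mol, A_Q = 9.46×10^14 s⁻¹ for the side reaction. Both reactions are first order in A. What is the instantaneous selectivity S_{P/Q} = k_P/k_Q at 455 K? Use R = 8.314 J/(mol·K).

k_P/k_Q = (A_P/A_Q)·exp[−(E_P−E_Q)/(RT)] = (A_P/A_Q)·exp[(E_Q−E_P)/(RT)].
(E_Q−E_P)/(RT) = (129−96.3)×10³/(8.314×455) = 32700/3783 = 8.644.
k_P/k_Q = (3.64×10^11/9.46×10^14)·exp(8.644) = 3.848×10^-4 × 5677 = 2.18.
Since E_P < E_Q, lowering the temperature improves selectivity toward P.

2.18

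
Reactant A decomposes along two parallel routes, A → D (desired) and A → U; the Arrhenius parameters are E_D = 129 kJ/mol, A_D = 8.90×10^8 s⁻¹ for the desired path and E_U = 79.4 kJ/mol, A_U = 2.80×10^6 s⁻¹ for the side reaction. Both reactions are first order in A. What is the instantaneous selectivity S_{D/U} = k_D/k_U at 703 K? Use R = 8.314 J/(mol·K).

k_D/k_U = (A_D/A_U)·exp[−(E_D−E_U)/(RT)] = (A_D/A_U)·exp[(E_U−E_D)/(RT)].
(E_U−E_D)/(RT) = (79.4−129)×10³/(8.314×703) = -49600/5845 = -8.486.
k_D/k_U = (8.90×10^8/2.80×10^6)·exp(-8.486) = 317.9 × 2.063×10^-4 = 0.0656.

0.0656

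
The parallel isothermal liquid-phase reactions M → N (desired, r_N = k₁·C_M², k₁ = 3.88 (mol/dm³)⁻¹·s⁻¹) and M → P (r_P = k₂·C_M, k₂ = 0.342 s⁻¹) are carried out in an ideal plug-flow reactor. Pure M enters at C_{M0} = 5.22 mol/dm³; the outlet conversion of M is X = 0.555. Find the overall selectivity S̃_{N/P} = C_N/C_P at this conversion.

C_M = C_{M0}(1−X) = 2.323 mol/dm³.
Along a PFR/batch, dC_P/dC_M = −r_P/(r_N+r_P) = −k₂/(k₂+k₁·C_M).
Integrating from C_{M0} to C_M: C_P = (0.342/3.88)·ln[(0.342+3.88·5.22)/(0.342+3.88·2.32)] = 0.08814·ln(20.60/9.355) = 0.06956 mol/dm³.
Then C_N = (C_{M0}−C_M) − C_P = 2.897 − 0.06956 = 2.828 mol/dm³.
S̃_{N/P} = C_N/C_P = 2.828/0.06956 = 40.6.

40.6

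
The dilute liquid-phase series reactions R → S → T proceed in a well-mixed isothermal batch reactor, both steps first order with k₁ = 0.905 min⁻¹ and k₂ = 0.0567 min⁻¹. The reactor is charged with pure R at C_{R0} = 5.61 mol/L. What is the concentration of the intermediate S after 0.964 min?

The intermediate concentration in a first-order A→B→C sequence is C_S = k₁C_{R0}(e^(−k₁t) − e^(−k₂t))/(k₂−k₁).
e^(−k₁t) = e^(−0.905×0.964) = e^(−0.8724) = 0.4179; e^(−k₂t) = e^(−0.05466) = 0.9468.
C_S = 0.905×5.61/(0.0567−0.905) × (0.4179−0.9468) = (-5.985)×(-0.5289) = 3.165 mol/L.

3.17 mol/L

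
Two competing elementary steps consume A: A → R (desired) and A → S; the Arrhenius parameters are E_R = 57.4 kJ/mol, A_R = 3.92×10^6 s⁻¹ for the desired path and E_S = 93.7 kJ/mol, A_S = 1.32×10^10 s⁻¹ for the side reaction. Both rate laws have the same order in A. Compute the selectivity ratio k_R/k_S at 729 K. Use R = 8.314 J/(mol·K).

Since both paths have the same order in A, the concentration cancels and S_{R/S} = k_R/k_S = (A_R/A_S)·exp[(E_S−E_R)/(RT)].
(E_S−E_R)/(RT) = (93.7−57.4)×10³/(8.314×729) = 36300/6061 = 5.989.
k_R/k_S = (3.92×10^6/1.32×10^10)·exp(5.989) = 2.970×10^-4 × 399.1 = 0.119.
Since E_R < E_S, lowering the temperature improves selectivity toward R.

0.119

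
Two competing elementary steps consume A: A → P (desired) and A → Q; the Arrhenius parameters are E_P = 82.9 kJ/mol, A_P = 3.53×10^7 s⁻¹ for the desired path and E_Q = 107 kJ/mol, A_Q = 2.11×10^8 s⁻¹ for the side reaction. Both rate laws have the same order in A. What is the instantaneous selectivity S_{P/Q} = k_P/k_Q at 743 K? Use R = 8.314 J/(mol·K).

k_P/k_Q = (A_P/A_Q)·exp[−(E_P−E_Q)/(RT)] = (A_P/A_Q)·exp[(E_Q−E_P)/(RT)].
(E_Q−E_P)/(RT) = (107−82.9)×10³/(8.314×743) = 24100/6177 = 3.901.
k_P/k_Q = (3.53×10^7/2.11×10^8)·exp(3.901) = 0.1673 × 49.47 = 8.28.

8.28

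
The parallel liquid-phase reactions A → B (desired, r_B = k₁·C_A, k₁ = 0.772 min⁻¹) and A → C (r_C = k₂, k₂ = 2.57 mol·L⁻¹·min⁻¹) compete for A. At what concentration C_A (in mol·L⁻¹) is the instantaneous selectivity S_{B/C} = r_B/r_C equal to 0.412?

1.37 mol·L⁻¹

S_{B/C} = (k₁/k₂)·C_A ⇒ C_A = S·k₂/k₁.
= 0.412×2.57/0.772 = 1.37 mol·L⁻¹.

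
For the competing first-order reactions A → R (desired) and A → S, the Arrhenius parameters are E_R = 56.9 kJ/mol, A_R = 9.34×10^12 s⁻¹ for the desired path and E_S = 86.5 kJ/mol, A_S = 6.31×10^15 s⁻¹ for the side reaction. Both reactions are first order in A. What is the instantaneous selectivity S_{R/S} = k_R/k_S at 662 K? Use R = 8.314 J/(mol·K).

0.321

With equal orders, S_{R/S} = k_R/k_S = (A_R/A_S)·exp[(E_S−E_R)/(RT)].
(E_S−E_R)/(RT) = (86.5−56.9)×10³/(8.314×662) = 29600/5504 = 5.378.
k_R/k_S = (9.34×10^12/6.31×10^15)·exp(5.378) = 0.001480 × 216.6 = 0.321.
Since E_R < E_S, lowering the temperature improves selectivity toward R.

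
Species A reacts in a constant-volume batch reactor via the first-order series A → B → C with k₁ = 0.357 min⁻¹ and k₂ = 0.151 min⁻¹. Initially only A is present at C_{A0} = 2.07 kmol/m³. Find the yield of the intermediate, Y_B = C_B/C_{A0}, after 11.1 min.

Solving the coupled first-order balances gives C_B(t) = [k₁/(k₂−k₁)]·C_{A0}·(e^(−k₁t) − e^(−k₂t)).
e^(−k₁t) = e^(−0.357×11.1) = e^(−3.963) = 0.01901; e^(−k₂t) = e^(−1.676) = 0.1871.
C_B = 0.357×2.07/(0.151−0.357) × (0.01901−0.1871) = (-3.587)×(-0.1681) = 0.6030 kmol/m³.
Y_B = C_B/C_{A0} = 0.6030/2.07 = 0.291.

0.291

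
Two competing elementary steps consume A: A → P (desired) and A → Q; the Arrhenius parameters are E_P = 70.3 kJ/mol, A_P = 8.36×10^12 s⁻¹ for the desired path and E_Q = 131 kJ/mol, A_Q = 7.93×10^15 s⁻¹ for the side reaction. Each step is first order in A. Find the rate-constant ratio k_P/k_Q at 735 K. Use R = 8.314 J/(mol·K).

With equal orders, S_{P/Q} = k_P/k_Q = (A_P/A_Q)·exp[(E_Q−E_P)/(RT)].
(E_Q−E_P)/(RT) = (131−70.3)×10³/(8.314×735) = 60700/6111 = 9.933.
k_P/k_Q = (8.36×10^12/7.93×10^15)·exp(9.933) = 0.001054 × 20604 = 21.7.

21.7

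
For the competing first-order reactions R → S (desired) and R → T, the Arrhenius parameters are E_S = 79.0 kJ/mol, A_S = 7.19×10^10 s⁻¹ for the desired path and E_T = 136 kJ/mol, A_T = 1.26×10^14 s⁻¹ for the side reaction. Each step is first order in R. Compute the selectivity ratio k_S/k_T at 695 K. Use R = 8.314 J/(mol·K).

Since both paths have the same order in R, the concentration cancels and S_{S/T} = k_S/k_T = (A_S/A_T)·exp[(E_T−E_S)/(RT)].
(E_T−E_S)/(RT) = (136−79.0)×10³/(8.314×695) = 57000/5778 = 9.865.
k_S/k_T = (7.19×10^10/1.26×10^14)·exp(9.865) = 5.706×10^-4 × 19237 = 11.0.
Since E_S < E_T, lowering the temperature improves selectivity toward S.

11.0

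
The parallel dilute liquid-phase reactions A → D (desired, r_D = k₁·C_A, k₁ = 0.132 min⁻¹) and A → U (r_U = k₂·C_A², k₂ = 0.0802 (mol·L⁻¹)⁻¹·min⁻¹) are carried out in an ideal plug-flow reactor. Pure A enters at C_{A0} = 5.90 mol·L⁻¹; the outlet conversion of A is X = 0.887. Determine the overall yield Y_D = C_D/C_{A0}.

0.330

C_A = C_{A0}(1−X) = 0.6667 mol·L⁻¹.
Along a PFR/batch, dC_D/dC_A = −r_D/(r_D+r_U) = −k₁/(k₁+k₂·C_A).
Integrating from C_{A0} to C_A: C_D = (0.132/0.0802)·ln[(0.132+0.0802·5.90)/(0.132+0.0802·0.667)] = 1.646·ln(0.6052/0.1855) = 1.946 mol·L⁻¹.
Y_D = C_D/C_{A0} = 1.946/5.90 = 0.330.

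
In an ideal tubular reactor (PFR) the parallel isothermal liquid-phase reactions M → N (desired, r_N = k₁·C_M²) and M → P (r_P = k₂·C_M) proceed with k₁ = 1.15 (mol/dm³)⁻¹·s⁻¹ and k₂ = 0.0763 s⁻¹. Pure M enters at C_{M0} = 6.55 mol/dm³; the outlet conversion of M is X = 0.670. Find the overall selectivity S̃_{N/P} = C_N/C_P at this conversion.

C_M = C_{M0}(1−X) = 2.161 mol/dm³.
Along a PFR/batch, dC_P/dC_M = −r_P/(r_N+r_P) = −k₂/(k₂+k₁·C_M).
Integrating from C_{M0} to C_M: C_P = (0.0763/1.15)·ln[(0.0763+1.15·6.55)/(0.0763+1.15·2.16)] = 0.06635·ln(7.609/2.562) = 0.07222 mol/dm³.
Then C_N = (C_{M0}−C_M) − C_P = 4.389 − 0.07222 = 4.316 mol/dm³.
S̃_{N/P} = C_N/C_P = 4.316/0.07222 = 59.8.

59.8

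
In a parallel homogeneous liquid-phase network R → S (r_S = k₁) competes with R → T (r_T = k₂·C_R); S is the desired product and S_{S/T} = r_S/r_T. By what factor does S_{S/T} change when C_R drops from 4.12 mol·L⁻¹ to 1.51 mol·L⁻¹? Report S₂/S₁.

S_{S/T} = (k₁/k₂)·C_R⁻¹, so S₂/S₁ = (C_{R,2}/C_{R,1})⁻¹.
= 4.12/1.51 = 2.73.
Selectivity toward S rises as C_R falls — low-concentration operation is favoured.

2.73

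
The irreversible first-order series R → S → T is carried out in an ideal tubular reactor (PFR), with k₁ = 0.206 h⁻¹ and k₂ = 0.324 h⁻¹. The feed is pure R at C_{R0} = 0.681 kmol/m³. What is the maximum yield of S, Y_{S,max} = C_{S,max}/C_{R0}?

At the optimum, C_{S,max}/C_{R0} = (k₁/k₂)^[k₂/(k₂−k₁)].
= (0.206/0.324)^(0.324/(0.324−0.206)) = (0.6358)^(2.746) = 0.2884.

0.288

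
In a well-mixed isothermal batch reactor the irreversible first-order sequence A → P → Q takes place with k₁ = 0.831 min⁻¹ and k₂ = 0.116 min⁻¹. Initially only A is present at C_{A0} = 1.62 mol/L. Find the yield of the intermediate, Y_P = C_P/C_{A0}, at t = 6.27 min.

For first-order series with pure A initially, C_P(t) = k₁C_{A0}/(k₂−k₁)·(e^(−k₁t) − e^(−k₂t)).
e^(−k₁t) = e^(−0.831×6.27) = e^(−5.210) = 0.005460; e^(−k₂t) = e^(−0.7273) = 0.4832.
C_P = 0.831×1.62/(0.116−0.831) × (0.005460−0.4832) = (-1.883)×(-0.4777) = 0.8995 mol/L.
Y_P = C_P/C_{A0} = 0.8995/1.62 = 0.555.

0.555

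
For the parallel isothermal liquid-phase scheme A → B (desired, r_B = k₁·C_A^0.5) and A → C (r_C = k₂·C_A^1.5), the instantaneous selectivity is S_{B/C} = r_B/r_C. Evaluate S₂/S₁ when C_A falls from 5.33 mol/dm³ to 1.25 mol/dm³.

S_{B/C} = (k₁/k₂)·C_A⁻¹, so S₂/S₁ = (C_{A,2}/C_{A,1})⁻¹.
= 5.33/1.25 = 4.26.

4.26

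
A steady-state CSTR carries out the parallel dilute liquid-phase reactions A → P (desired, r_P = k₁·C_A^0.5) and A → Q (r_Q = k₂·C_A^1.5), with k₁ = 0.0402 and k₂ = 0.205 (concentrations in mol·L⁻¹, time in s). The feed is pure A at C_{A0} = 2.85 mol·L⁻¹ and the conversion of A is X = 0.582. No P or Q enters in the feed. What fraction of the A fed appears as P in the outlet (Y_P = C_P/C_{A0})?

0.0823

Exit C_A = C_{A0}(1−X) = 2.85×0.418 = 1.191 mol·L⁻¹.
A CSTR operates uniformly at the exit composition, giving r_P = 0.04388 and r_Q = 0.2666 (each k·C_A^n at C_A = 1.191).
Fraction of consumed A going to P: r_P/(r_P+r_Q) = 0.1413.
C_P = 0.1413·C_{A0}·X = 0.1413×2.85×0.582 = 0.234 mol·L⁻¹; Y_P = C_P/C_{A0} = 0.0823.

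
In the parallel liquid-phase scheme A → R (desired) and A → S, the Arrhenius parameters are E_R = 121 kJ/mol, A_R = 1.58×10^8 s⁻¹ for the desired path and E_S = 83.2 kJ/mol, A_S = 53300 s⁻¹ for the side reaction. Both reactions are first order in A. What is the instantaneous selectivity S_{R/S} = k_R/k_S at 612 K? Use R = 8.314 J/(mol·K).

1.76

With equal orders, S_{R/S} = k_R/k_S = (A_R/A_S)·exp[(E_S−E_R)/(RT)].
(E_S−E_R)/(RT) = (83.2−121)×10³/(8.314×612) = -37800/5088 = -7.429.
k_R/k_S = (1.58×10^8/53300)·exp(-7.429) = 2964 × 5.938×10^-4 = 1.76.
Since E_R > E_S, raising the temperature improves selectivity toward R.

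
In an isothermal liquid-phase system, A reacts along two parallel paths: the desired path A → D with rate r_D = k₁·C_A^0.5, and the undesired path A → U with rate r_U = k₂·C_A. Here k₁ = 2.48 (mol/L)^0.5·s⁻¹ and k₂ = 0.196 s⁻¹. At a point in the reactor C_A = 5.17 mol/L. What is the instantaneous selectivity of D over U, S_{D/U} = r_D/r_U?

S_{D/U} = r_D/r_U = (k₁·C_A^0.5)/(k₂·C_A) = (k₁/k₂)·C_A^-0.5.
= (2.48×5.170^0.5) / (0.196×5.170) = 5.639/1.013 = 5.56.
The undesired path is higher order in A, so low C_A (CSTR or dilute feed) favours D.

5.56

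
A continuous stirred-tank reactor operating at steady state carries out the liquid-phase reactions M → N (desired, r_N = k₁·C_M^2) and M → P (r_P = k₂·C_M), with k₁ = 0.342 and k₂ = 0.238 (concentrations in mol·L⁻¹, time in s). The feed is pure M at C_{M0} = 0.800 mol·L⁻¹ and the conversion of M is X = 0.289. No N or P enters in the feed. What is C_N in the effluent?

0.104 mol·L⁻¹

Exit C_M = C_{M0}(1−X) = 0.800×0.711 = 0.5688 mol·L⁻¹.
A CSTR operates uniformly at the exit composition, giving r_N = 0.1106 and r_P = 0.1354 (each k·C_M^n at C_M = 0.5688).
Fraction of consumed M going to N: r_N/(r_N+r_P) = 0.4497.
C_N = 0.4497·C_{M0}·X = 0.4497×0.800×0.289 = 0.104 mol·L⁻¹.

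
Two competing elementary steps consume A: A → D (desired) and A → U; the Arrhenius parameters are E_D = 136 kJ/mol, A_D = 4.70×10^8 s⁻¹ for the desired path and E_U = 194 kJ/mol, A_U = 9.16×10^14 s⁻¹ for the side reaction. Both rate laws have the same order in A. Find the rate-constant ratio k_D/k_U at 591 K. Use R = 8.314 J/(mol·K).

0.0686

Since both paths have the same order in A, the concentration cancels and S_{D/U} = k_D/k_U = (A_D/A_U)·exp[(E_U−E_D)/(RT)].
(E_U−E_D)/(RT) = (194−136)×10³/(8.314×591) = 58000/4914 = 11.80.
k_D/k_U = (4.70×10^8/9.16×10^14)·exp(11.80) = 5.131×10^-7 × 1.338×10^5 = 0.0686.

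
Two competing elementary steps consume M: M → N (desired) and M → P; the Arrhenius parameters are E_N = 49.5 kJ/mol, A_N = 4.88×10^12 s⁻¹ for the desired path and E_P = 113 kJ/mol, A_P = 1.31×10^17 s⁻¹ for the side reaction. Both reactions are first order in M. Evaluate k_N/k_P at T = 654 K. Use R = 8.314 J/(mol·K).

4.40

Since both paths have the same order in M, the concentration cancels and S_{N/P} = k_N/k_P = (A_N/A_P)·exp[(E_P−E_N)/(RT)].
(E_P−E_N)/(RT) = (113−49.5)×10³/(8.314×654) = 63500/5437 = 11.68.
k_N/k_P = (4.88×10^12/1.31×10^17)·exp(11.68) = 3.725×10^-5 × 1.180×10^5 = 4.40.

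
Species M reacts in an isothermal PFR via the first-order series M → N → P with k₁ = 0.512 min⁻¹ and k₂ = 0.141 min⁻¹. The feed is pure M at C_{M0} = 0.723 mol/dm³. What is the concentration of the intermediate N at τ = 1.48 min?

The intermediate concentration in a first-order A→B→C sequence is C_N = k₁C_{M0}(e^(−k₁τ) − e^(−k₂τ))/(k₂−k₁).
e^(−k₁τ) = e^(−0.512×1.48) = e^(−0.7578) = 0.4687; e^(−k₂τ) = e^(−0.2087) = 0.8117.
C_N = 0.512×0.723/(0.141−0.512) × (0.4687−0.8117) = (-0.9978)×(-0.3429) = 0.3422 mol/dm³.

0.342 mol/dm³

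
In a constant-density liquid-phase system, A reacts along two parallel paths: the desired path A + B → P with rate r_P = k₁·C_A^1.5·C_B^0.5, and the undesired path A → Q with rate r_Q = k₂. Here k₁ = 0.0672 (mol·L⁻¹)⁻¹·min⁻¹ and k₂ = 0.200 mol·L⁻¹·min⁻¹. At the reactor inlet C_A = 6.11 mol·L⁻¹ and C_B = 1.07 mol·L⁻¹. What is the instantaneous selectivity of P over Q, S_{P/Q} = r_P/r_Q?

5.25

S_{P/Q} = r_P/r_Q = (k₁·C_A^1.5·C_B^0.5)/(k₂) = (k₁/k₂)·C_A^1.5·C_B^0.5.
= (0.0672×6.110^1.5×1.070^0.5) / (0.200) = 1.050/0.2000 = 5.25.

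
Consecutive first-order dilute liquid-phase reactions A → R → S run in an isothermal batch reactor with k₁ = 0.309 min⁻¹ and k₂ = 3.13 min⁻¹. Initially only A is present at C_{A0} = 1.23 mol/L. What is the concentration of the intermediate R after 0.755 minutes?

Solving the coupled first-order balances gives C_R(t) = [k₁/(k₂−k₁)]·C_{A0}·(e^(−k₁t) − e^(−k₂t)).
e^(−k₁t) = e^(−0.309×0.755) = e^(−0.2333) = 0.7919; e^(−k₂t) = e^(−2.363) = 0.09412.
C_R = 0.309×1.23/(3.13−0.309) × (0.7919−0.09412) = 0.1347×0.6978 = 0.09401 mol/L.

0.0940 mol/L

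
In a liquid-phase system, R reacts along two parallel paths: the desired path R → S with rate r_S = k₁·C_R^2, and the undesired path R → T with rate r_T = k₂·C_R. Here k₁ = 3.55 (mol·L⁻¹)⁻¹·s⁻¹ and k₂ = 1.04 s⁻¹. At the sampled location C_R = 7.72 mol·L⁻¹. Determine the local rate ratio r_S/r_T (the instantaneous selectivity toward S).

S_{S/T} = r_S/r_T = (k₁·C_R^2)/(k₂·C_R) = (k₁/k₂)·C_R.
= (3.55×7.720^2) / (1.04×7.720) = 211.6/8.029 = 26.4.
Since the desired path is higher order in R, keeping C_R high (PFR or concentrated feed) favours S.

26.4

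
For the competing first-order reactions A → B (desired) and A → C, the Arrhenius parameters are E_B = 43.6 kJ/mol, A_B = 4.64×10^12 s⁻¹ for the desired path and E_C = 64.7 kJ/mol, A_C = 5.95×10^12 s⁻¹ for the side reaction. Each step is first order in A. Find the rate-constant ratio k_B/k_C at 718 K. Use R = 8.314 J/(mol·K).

26.7

k_B/k_C = (A_B/A_C)·exp[−(E_B−E_C)/(RT)] = (A_B/A_C)·exp[(E_C−E_B)/(RT)].
(E_C−E_B)/(RT) = (64.7−43.6)×10³/(8.314×718) = 21100/5969 = 3.535.
k_B/k_C = (4.64×10^12/5.95×10^12)·exp(3.535) = 0.7798 × 34.28 = 26.7.
Since E_B < E_C, lowering the temperature improves selectivity toward B.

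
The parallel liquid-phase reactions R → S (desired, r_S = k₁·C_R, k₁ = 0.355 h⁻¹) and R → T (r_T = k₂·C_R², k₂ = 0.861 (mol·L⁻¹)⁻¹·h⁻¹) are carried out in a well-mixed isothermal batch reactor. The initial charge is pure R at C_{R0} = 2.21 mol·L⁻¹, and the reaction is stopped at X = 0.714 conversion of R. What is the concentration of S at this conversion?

0.380 mol·L⁻¹

C_R = C_{R0}(1−X) = 0.6321 mol·L⁻¹.
Along a PFR/batch, dC_S/dC_R = −r_S/(r_S+r_T) = −k₁/(k₁+k₂·C_R).
Integrating from C_{R0} to C_R: C_S = (0.355/0.861)·ln[(0.355+0.861·2.21)/(0.355+0.861·0.632)] = 0.4123·ln(2.258/0.8992) = 0.3796 mol·L⁻¹.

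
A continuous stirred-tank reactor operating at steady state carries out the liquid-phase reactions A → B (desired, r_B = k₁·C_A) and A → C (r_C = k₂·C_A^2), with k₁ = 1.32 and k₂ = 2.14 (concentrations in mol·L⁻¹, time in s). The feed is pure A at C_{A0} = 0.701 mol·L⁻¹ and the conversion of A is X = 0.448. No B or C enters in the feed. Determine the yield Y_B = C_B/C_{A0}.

Exit C_A = C_{A0}(1−X) = 0.701×0.552 = 0.3870 mol·L⁻¹.
In a CSTR the entire volume is at exit conditions, so r_B = 1.32×0.3870 = 0.5108 and r_C = 2.14×0.3870^2 = 0.3204.
Fraction of consumed A going to B: r_B/(r_B+r_C) = 0.6145.
C_B = 0.6145·C_{A0}·X = 0.6145×0.701×0.448 = 0.193 mol·L⁻¹; Y_B = C_B/C_{A0} = 0.275.

0.275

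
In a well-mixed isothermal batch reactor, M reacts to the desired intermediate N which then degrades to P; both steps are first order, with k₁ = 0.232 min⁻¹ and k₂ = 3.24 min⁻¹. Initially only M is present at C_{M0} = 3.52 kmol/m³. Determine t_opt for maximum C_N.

0.877 min

Setting dC_N/dt = 0 gives t_opt = ln(k₂/k₁)/(k₂−k₁).
= ln(3.24/0.232)/(3.24−0.232) = ln(13.97)/3.008 = 2.637/3.008 = 0.877 min.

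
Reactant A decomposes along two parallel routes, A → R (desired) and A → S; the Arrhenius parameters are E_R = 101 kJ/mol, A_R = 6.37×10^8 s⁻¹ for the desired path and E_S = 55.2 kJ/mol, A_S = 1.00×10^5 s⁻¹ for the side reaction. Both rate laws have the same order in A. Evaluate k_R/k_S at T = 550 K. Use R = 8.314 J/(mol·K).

Since both paths have the same order in A, the concentration cancels and S_{R/S} = k_R/k_S = (A_R/A_S)·exp[(E_S−E_R)/(RT)].
(E_S−E_R)/(RT) = (55.2−101)×10³/(8.314×550) = -45800/4573 = -10.02.
k_R/k_S = (6.37×10^8/1.00×10^5)·exp(-10.02) = 6370 × 4.468×10^-5 = 0.285.
Since E_R > E_S, raising the temperature improves selectivity toward R.

0.285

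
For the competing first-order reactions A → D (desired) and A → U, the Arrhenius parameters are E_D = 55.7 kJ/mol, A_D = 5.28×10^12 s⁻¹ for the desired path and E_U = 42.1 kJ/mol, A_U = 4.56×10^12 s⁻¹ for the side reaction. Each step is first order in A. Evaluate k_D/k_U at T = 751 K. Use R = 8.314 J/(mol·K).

Since both paths have the same order in A, the concentration cancels and S_{D/U} = k_D/k_U = (A_D/A_U)·exp[(E_U−E_D)/(RT)].
(E_U−E_D)/(RT) = (42.1−55.7)×10³/(8.314×751) = -13600/6244 = -2.178.
k_D/k_U = (5.28×10^12/4.56×10^12)·exp(-2.178) = 1.158 × 0.1133 = 0.131.
Since E_D > E_U, raising the temperature improves selectivity toward D.

0.131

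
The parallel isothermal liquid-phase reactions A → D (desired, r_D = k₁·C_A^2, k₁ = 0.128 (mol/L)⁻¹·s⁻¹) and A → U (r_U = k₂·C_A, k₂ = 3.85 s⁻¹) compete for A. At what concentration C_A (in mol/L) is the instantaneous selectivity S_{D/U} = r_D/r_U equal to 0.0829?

S_{D/U} = (k₁/k₂)·C_A ⇒ C_A = S·k₂/k₁.
= 0.0829×3.85/0.128 = 2.49 mol/L.

2.49 mol/L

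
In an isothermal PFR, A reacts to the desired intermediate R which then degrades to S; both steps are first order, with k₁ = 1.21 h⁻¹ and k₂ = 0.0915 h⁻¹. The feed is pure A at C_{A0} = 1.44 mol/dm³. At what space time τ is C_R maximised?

The intermediate peaks when r₁ = r₂, i.e. k₁e^(−k₁τ) = k₂e^(−k₂τ), giving τ_opt = ln(k₂/k₁)/(k₂−k₁).
= ln(0.0915/1.21)/(0.0915−1.21) = ln(0.07562)/-1.119 = -2.582/-1.119 = 2.31 h.

2.31 h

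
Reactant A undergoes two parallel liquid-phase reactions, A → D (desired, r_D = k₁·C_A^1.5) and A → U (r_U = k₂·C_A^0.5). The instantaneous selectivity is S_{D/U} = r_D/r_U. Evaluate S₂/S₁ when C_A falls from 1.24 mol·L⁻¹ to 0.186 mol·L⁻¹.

0.150

S_{D/U} = (k₁/k₂)·C_A, so S₂/S₁ = (C_{A,2}/C_{A,1}).
= 0.186/1.24 = 0.150.
Selectivity toward D falls as C_A falls — high-concentration operation is favoured.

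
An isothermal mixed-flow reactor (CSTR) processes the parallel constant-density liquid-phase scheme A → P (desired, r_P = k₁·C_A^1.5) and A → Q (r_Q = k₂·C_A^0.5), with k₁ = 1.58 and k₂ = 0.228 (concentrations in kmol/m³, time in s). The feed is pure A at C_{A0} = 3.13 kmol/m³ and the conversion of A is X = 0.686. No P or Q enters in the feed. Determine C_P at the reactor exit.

Exit C_A = C_{A0}(1−X) = 3.13×0.314 = 0.9828 kmol/m³.
Rates in a CSTR are evaluated at the outlet concentration: r_P = 1.58×0.9828^1.5 = 1.539, r_Q = 0.228×0.9828^0.5 = 0.2260.
Fraction of consumed A going to P: r_P/(r_P+r_Q) = 0.8720.
C_P = 0.8720·C_{A0}·X = 0.8720×3.13×0.686 = 1.87 kmol/m³.

1.87 kmol/m³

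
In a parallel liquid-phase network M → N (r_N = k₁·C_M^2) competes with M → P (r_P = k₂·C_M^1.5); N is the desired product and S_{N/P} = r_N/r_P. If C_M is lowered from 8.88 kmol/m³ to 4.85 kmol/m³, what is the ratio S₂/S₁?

S_{N/P} = (k₁/k₂)·C_M^0.5, so S₂/S₁ = (C_{M,2}/C_{M,1})^0.5.
= (4.85/8.88)^0.5 = (0.5462)^0.5 = 0.739.

0.739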